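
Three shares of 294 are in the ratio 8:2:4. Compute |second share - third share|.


Total parts = 8 + 2 + 4 = 14
Value per part = 294 / 14 = 21
Shares: 8*21=168, 2*21=42, 4*21=84
Second share = 42, third share = 84
Difference = |42 - 84| = 42

42


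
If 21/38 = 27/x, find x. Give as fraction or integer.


Setting up: 21/38 = 27/x
Cross multiply: 21 * x = 38 * 27
21x = 1026
x = 1026/21
x = 342/7

342/7


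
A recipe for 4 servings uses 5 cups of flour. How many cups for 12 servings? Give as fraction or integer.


Original: 5 cups for 4 servings
Target servings = 12
Scaling factor = 12/4
New amount = 5 * 12/4
= 60/4
= 15 cups

15


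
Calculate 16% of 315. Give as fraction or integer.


Compute 16% of 315
Convert percentage: 16% = 16/100
Multiply: 315 * 16/100
= 5040/100
= 252/5

252/5


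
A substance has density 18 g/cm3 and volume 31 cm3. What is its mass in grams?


Using mass = density * volume
Density = 18 g/cm3
Volume = 31 cm3
Mass = 18 * 31
= 558 g

558


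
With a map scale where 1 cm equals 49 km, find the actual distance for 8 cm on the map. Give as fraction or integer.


Map scale: 1 cm = 49 km
Measured distance on map = 8 cm
Set up proportion: 8 * 49 / 1
= 392 / 1
= 392 km

392


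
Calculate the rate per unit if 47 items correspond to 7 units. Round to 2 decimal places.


Total items = 47
Number of units = 7
Unit rate = 47 / 7
= 6.71 items per unit

6.71


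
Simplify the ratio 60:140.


Find GCD(60, 140)
GCD = 20
Divide both by 20: 60/20 = 3, 140/20 = 7
Simplified ratio = 3:7

3:7


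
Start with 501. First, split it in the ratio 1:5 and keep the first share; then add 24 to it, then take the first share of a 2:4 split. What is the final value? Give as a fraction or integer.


Start with 501.
Step 1: Split 1:5, first share = 501 * 1/6 = 167/2
Step 2: Add 24: 167/2+24=215/2; split 2:4 first = 215/2*2/6 = 215/6
Final result = 215/6

215/6


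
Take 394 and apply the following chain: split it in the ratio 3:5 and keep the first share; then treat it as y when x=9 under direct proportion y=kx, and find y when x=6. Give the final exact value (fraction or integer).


Start with 394.
Step 1: Split 3:5, first share = 394 * 3/8 = 591/4
Step 2: Direct prop: k = (591/4)/9; new y = k*6 = 591/4*6/9 = 197/2
Final result = 197/2

197/2


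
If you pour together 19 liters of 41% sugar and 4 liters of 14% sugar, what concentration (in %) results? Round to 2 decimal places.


Solute in mixture 1 = 41% of 19 L = 19*41/100 = 779/100 L
Solute in mixture 2 = 14% of 4 L = 4*14/100 = 14/25 L
Total solute = 779/100 + 14/25 = 167/20 L
Total volume = 19 + 4 = 23 L
Final concentration = 167/20/23 * 100 = 36.30%

36.30


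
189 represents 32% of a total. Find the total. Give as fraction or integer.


Given: 189 is 32% of the whole
Set up: 189 = 32/100 * whole
whole = 189 * 100 / 32
whole = 18900 / 32
whole = 4725/8

4725/8


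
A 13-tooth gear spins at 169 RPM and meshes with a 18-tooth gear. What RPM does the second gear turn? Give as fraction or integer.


Gear ratio: teeth_A * RPM_A = teeth_B * RPM_B
13 * 169 = 18 * RPM_B
2197 = 18 * RPM_B
RPM_B = 2197 / 18
RPM_B = 2197/18

2197/18


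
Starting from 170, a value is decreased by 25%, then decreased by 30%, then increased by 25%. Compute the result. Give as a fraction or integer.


Start: 170
Step 1: decrease by 25% => multiply by 75/100
  170 * 75/100 = 255/2
Step 2: decrease by 30% => multiply by 70/100
  255/2 * 70/100 = 357/4
Step 3: increase by 25% => multiply by 125/100
  357/4 * 125/100 = 1785/16
Final value = 1785/16

1785/16


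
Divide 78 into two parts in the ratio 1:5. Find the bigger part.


Total parts = 1 + 5 = 6
Value per part = 78 / 6 = 13
First share = 1 * 13 = 13
Second share = 5 * 13 = 65
Larger share = 65

65


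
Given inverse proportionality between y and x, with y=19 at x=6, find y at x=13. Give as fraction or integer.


Inverse proportion: y = k/x
Find k: k = 6 * 19 = 114
Compute y at x=13: y = 114/13
y = 114/13

114/13


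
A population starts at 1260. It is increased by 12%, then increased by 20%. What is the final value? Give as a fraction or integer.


Start: 1260
Step 1: increase by 12% => multiply by 112/100
  1260 * 112/100 = 7056/5
Step 2: increase by 20% => multiply by 120/100
  7056/5 * 120/100 = 42336/25
Final value = 42336/25

42336/25


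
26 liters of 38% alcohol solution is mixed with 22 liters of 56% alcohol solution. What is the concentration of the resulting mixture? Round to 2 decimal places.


Solute in mixture 1 = 38% of 26 L = 26*38/100 = 247/25 L
Solute in mixture 2 = 56% of 22 L = 22*56/100 = 308/25 L
Total solute = 247/25 + 308/25 = 111/5 L
Total volume = 26 + 22 = 48 L
Final concentration = 111/5/48 * 100 = 46.25%

46.25


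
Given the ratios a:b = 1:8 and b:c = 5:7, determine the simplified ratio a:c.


Given a:b = 1:8 and b:c = 5:7
Make b consistent. Multiply first ratio by 5: a:b = 5:40
Multiply second ratio by 8: b:c = 40:56
Now b = 40 in both, so a:b:c = 5:40:56
Therefore a:c = 5:56
Simplify by GCD: a:c = 5:56

5:56


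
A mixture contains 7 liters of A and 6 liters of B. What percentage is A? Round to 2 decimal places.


Volume of A = 7 L
Volume of B = 6 L
Total volume = 7 + 6 = 13 L
Percentage of A = (7/13) * 100
= 53.85%

53.85


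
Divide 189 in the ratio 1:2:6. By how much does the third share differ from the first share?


Total parts = 1 + 2 + 6 = 9
Value per part = 189 / 9 = 21
Shares: 1*21=21, 2*21=42, 6*21=126
Third share = 126, first share = 21
Difference = |126 - 21| = 105

105


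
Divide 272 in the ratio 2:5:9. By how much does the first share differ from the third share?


Total parts = 2 + 5 + 9 = 16
Value per part = 272 / 16 = 17
Shares: 2*17=34, 5*17=85, 9*17=153
First share = 34, third share = 153
Difference = |34 - 153| = 119

119


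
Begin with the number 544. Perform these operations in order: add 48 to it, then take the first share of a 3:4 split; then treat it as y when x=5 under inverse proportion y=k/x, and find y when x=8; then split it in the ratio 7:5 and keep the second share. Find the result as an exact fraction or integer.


Start with 544.
Step 1: Add 48: 544+48=592; split 3:4 first = 592*3/7 = 1776/7
Step 2: Inverse prop: k = (1776/7)*5; new y = k/8 = 1776/7*5/8 = 1110/7
Step 3: Split 7:5, second share = 1110/7 * 5/12 = 925/14
Final result = 925/14

925/14


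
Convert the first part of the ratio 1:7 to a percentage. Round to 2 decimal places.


Total parts = 1 + 7 = 8
First part fraction = 1/8
Percentage = (1/8) * 100
= 0.125 * 100
= 12.50%

12.50


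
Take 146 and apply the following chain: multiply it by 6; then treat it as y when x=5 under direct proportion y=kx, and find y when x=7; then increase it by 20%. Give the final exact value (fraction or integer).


Start with 146.
Step 1: Multiply by 6: 146 * 6 = 876
Step 2: Direct prop: k = (876)/5; new y = k*7 = 876*7/5 = 6132/5
Step 3: Increase by 20%: 6132/5 * 120/100 = 36792/25
Final result = 36792/25

36792/25


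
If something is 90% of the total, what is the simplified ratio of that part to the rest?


Part = 90%, Remainder = 10%
Ratio = 90:10
GCD(90, 10) = 10
Simplify: 9:1 = 9:1

9:1


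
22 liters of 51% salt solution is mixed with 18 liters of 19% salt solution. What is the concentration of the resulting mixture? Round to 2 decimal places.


Solute in mixture 1 = 51% of 22 L = 22*51/100 = 561/50 L
Solute in mixture 2 = 19% of 18 L = 18*19/100 = 171/50 L
Total solute = 561/50 + 171/50 = 366/25 L
Total volume = 22 + 18 = 40 L
Final concentration = 366/25/40 * 100 = 36.60%

36.60


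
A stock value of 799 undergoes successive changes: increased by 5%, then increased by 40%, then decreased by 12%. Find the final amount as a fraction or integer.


Start: 799
Step 1: increase by 5% => multiply by 105/100
  799 * 105/100 = 16779/20
Step 2: increase by 40% => multiply by 140/100
  16779/20 * 140/100 = 117453/100
Step 3: decrease by 12% => multiply by 88/100
  117453/100 * 88/100 = 1291983/1250
Final value = 1291983/1250

1291983/1250


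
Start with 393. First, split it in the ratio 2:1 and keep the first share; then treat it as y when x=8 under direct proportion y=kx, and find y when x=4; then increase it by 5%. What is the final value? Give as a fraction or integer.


Start with 393.
Step 1: Split 2:1, first share = 393 * 2/3 = 262
Step 2: Direct prop: k = (262)/8; new y = k*4 = 262*4/8 = 131
Step 3: Increase by 5%: 131 * 105/100 = 2751/20
Final result = 2751/20

2751/20


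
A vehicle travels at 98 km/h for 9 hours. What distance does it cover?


Using distance = speed * time
Speed = 98 km/h
Time = 9 hours
Distance = 98 * 9
= 882 km

882


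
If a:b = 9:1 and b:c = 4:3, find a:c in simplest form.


Given a:b = 9:1 and b:c = 4:3
Make b consistent. Multiply first ratio by 4: a:b = 36:4
Multiply second ratio by 1: b:c = 4:3
Now b = 4 in both, so a:b:c = 36:4:3
Therefore a:c = 36:3
Simplify by GCD: a:c = 12:1

12:1


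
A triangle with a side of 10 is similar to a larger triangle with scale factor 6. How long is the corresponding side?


Similar triangles have proportional sides
Scale factor = 6
Smaller side = 10
Corresponding larger side = 10 * 6
= 60

60


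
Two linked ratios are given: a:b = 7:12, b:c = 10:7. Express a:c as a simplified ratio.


Given a:b = 7:12 and b:c = 10:7
Make b consistent. Multiply first ratio by 10: a:b = 70:120
Multiply second ratio by 12: b:c = 120:84
Now b = 120 in both, so a:b:c = 70:120:84
Therefore a:c = 70:84
Simplify by GCD: a:c = 5:6

5:6


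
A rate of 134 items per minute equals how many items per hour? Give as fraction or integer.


Converting from per minute to per hour
Rate = 134 items per minute
Multiply by 60: 134 * 60
= 8040 items per hour

8040


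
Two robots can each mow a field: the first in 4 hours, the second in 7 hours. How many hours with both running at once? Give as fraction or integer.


Rate of A = 1/4 job per hour
Rate of B = 1/7 job per hour
Combined rate = 1/4 + 1/7
Find common denominator: (7 + 4)/(4*7) = 11/28
Combined rate = 11/28 job per hour
Time together = 1 / (11/28) = 28/11 hours

28/11


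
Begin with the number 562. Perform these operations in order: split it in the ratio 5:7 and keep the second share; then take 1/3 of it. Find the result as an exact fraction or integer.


Start with 562.
Step 1: Split 5:7, second share = 562 * 7/12 = 1967/6
Step 2: Take 1/3: 1967/6 * 1/3 = 1967/18
Final result = 1967/18

1967/18


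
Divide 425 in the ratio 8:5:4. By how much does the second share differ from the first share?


Total parts = 8 + 5 + 4 = 17
Value per part = 425 / 17 = 25
Shares: 8*25=200, 5*25=125, 4*25=100
Second share = 125, first share = 200
Difference = |125 - 200| = 75

75


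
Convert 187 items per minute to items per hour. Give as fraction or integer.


Converting from per minute to per hour
Rate = 187 items per minute
Multiply by 60: 187 * 60
= 11220 items per hour

11220


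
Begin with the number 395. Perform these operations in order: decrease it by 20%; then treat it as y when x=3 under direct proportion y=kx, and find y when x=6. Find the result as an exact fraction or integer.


Start with 395.
Step 1: Decrease by 20%: 395 * 80/100 = 316
Step 2: Direct prop: k = (316)/3; new y = k*6 = 316*6/3 = 632
Final result = 632

632


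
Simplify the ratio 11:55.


Find GCD(11, 55)
GCD = 11
Divide both by 11: 11/11 = 1, 55/11 = 5
Simplified ratio = 1:5

1:5


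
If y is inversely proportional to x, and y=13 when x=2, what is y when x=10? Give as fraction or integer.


Inverse proportion: y = k/x
Find k: k = 2 * 13 = 26
Compute y at x=10: y = 26/10
y = 13/5

13/5


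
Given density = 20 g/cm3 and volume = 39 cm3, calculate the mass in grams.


Using mass = density * volume
Density = 20 g/cm3
Volume = 39 cm3
Mass = 20 * 39
= 780 g

780


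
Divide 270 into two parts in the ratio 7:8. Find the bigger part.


Total parts = 7 + 8 = 15
Value per part = 270 / 15 = 18
First share = 7 * 18 = 126
Second share = 8 * 18 = 144
Larger share = 144

144


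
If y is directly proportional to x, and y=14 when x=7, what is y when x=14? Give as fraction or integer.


Direct proportion: y = kx
Find k: k = 14/7 = 2
Compute y at x=14: y = 2 * 14
y = 28

28


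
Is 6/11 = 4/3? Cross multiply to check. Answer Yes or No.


Cross multiply to check 6/11 = 4/3
Left cross product: 6 * 3 = 18
Right cross product: 11 * 4 = 44
18 != 44
Not equal, so proportions differ => No

No


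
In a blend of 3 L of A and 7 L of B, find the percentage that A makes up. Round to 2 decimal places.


Volume of A = 3 L
Volume of B = 7 L
Total volume = 3 + 7 = 10 L
Percentage of A = (3/10) * 100
= 30.00%

30.00


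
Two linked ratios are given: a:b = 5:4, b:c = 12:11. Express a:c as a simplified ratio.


Given a:b = 5:4 and b:c = 12:11
Make b consistent. Multiply first ratio by 12: a:b = 60:48
Multiply second ratio by 4: b:c = 48:44
Now b = 48 in both, so a:b:c = 60:48:44
Therefore a:c = 60:44
Simplify by GCD: a:c = 15:11

15:11


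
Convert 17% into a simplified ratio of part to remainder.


Part = 17%, Remainder = 83%
Ratio = 17:83
GCD(17, 83) = 1
Simplify: 17:83 = 17:83

17:83


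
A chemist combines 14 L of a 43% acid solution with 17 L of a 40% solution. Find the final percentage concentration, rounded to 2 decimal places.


Solute in mixture 1 = 43% of 14 L = 14*43/100 = 301/50 L
Solute in mixture 2 = 40% of 17 L = 17*40/100 = 34/5 L
Total solute = 301/50 + 34/5 = 641/50 L
Total volume = 14 + 17 = 31 L
Final concentration = 641/50/31 * 100 = 41.35%

41.35


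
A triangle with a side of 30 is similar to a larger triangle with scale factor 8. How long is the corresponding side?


Similar triangles have proportional sides
Scale factor = 8
Smaller side = 30
Corresponding larger side = 30 * 8
= 240

240


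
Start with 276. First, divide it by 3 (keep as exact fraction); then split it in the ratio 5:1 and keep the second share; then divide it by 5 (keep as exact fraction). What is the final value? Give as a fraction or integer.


Start with 276.
Step 1: Divide by 3: 276 / 3 = 92
Step 2: Split 5:1, second share = 92 * 1/6 = 46/3
Step 3: Divide by 5: 46/3 / 5 = 46/15
Final result = 46/15

46/15


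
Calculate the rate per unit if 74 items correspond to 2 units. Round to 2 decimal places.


Total items = 74
Number of units = 2
Unit rate = 74 / 2
= 37 items per unit

37


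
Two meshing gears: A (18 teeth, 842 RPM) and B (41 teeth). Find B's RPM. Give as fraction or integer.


Gear ratio: teeth_A * RPM_A = teeth_B * RPM_B
18 * 842 = 41 * RPM_B
15156 = 41 * RPM_B
RPM_B = 15156 / 41
RPM_B = 15156/41

15156/41


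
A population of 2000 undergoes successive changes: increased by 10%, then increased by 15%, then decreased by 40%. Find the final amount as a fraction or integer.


Start: 2000
Step 1: increase by 10% => multiply by 110/100
  2000 * 110/100 = 2200
Step 2: increase by 15% => multiply by 115/100
  2200 * 115/100 = 2530
Step 3: decrease by 40% => multiply by 60/100
  2530 * 60/100 = 1518
Final value = 1518

1518


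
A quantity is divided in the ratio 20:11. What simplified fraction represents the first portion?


Total parts = 20 + 11 = 31
First part fraction = 20/31
Simplify: 20/31 = 20/31

20/31


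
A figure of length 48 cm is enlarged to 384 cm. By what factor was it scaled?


Original length = 48 cm
Scaled length = 384 cm
Scale factor = 384 / 48
= 8

8


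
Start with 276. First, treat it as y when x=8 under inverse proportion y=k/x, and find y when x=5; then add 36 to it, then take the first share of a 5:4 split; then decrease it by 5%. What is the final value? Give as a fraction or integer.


Start with 276.
Step 1: Inverse prop: k = (276)*8; new y = k/5 = 276*8/5 = 2208/5
Step 2: Add 36: 2208/5+36=2388/5; split 5:4 first = 2388/5*5/9 = 796/3
Step 3: Decrease by 5%: 796/3 * 95/100 = 3781/15
Final result = 3781/15

3781/15


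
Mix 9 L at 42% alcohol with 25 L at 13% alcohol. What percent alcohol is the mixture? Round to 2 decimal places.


Solute in mixture 1 = 42% of 9 L = 9*42/100 = 189/50 L
Solute in mixture 2 = 13% of 25 L = 25*13/100 = 13/4 L
Total solute = 189/50 + 13/4 = 703/100 L
Total volume = 9 + 25 = 34 L
Final concentration = 703/100/34 * 100 = 20.68%

20.68


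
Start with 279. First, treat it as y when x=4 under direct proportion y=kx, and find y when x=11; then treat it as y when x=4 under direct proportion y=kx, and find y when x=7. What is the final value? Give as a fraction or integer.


Start with 279.
Step 1: Direct prop: k = (279)/4; new y = k*11 = 279*11/4 = 3069/4
Step 2: Direct prop: k = (3069/4)/4; new y = k*7 = 3069/4*7/4 = 21483/16
Final result = 21483/16

21483/16


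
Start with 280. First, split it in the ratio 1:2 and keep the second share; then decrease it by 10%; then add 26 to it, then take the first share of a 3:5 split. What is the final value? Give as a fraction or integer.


Start with 280.
Step 1: Split 1:2, second share = 280 * 2/3 = 560/3
Step 2: Decrease by 10%: 560/3 * 90/100 = 168
Step 3: Add 26: 168+26=194; split 3:5 first = 194*3/8 = 291/4
Final result = 291/4

291/4


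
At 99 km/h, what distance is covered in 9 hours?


Using distance = speed * time
Speed = 99 km/h
Time = 9 hours
Distance = 99 * 9
= 891 km

891


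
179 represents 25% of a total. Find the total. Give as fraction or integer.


Given: 179 is 25% of the whole
Set up: 179 = 25/100 * whole
whole = 179 * 100 / 25
whole = 17900 / 25
whole = 716

716


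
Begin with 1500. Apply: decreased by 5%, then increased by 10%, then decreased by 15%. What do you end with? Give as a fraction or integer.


Start: 1500
Step 1: decrease by 5% => multiply by 95/100
  1500 * 95/100 = 1425
Step 2: increase by 10% => multiply by 110/100
  1425 * 110/100 = 3135/2
Step 3: decrease by 15% => multiply by 85/100
  3135/2 * 85/100 = 10659/8
Final value = 10659/8

10659/8


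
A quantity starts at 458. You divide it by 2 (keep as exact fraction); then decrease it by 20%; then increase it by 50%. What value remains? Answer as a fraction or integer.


Start with 458.
Step 1: Divide by 2: 458 / 2 = 229
Step 2: Decrease by 20%: 229 * 80/100 = 916/5
Step 3: Increase by 50%: 916/5 * 150/100 = 1374/5
Final result = 1374/5

1374/5


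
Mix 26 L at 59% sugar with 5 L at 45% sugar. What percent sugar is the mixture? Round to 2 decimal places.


Solute in mixture 1 = 59% of 26 L = 26*59/100 = 767/50 L
Solute in mixture 2 = 45% of 5 L = 5*45/100 = 9/4 L
Total solute = 767/50 + 9/4 = 1759/100 L
Total volume = 26 + 5 = 31 L
Final concentration = 1759/100/31 * 100 = 56.74%

56.74


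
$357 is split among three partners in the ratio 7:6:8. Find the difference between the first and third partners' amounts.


Total parts = 7 + 6 + 8 = 21
Value per part = 357 / 21 = 17
Shares: 7*17=119, 6*17=102, 8*17=136
First share = 119, third share = 136
Difference = |119 - 136| = 17

17


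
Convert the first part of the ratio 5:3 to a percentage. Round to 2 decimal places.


Total parts = 5 + 3 = 8
First part fraction = 5/8
Percentage = (5/8) * 100
= 0.625 * 100
= 62.50%

62.50


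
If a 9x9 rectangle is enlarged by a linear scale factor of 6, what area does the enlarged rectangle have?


Original dimensions: 9 x 9
Enlargement factor = 6
New width = 9 * 6 = 54
New height = 9 * 6 = 54
New area = 54 * 54 = 2916

2916


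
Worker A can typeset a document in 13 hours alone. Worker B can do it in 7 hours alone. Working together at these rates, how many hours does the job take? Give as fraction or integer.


Rate of A = 1/13 job per hour
Rate of B = 1/7 job per hour
Combined rate = 1/13 + 1/7
Find common denominator: (7 + 13)/(13*7) = 20/91
Combined rate = 20/91 job per hour
Time together = 1 / (20/91) = 91/20 hours

91/20


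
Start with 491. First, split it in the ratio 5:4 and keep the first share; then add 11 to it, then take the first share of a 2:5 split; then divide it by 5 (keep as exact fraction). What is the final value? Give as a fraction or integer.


Start with 491.
Step 1: Split 5:4, first share = 491 * 5/9 = 2455/9
Step 2: Add 11: 2455/9+11=2554/9; split 2:5 first = 2554/9*2/7 = 5108/63
Step 3: Divide by 5: 5108/63 / 5 = 5108/315
Final result = 5108/315

5108/315


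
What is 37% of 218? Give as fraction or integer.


Compute 37% of 218
Convert percentage: 37% = 37/100
Multiply: 218 * 37/100
= 8066/100
= 4033/50

4033/50


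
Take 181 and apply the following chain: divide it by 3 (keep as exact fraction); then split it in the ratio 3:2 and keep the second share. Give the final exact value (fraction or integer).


Start with 181.
Step 1: Divide by 3: 181 / 3 = 181/3
Step 2: Split 3:2, second share = 181/3 * 2/5 = 362/15
Final result = 362/15

362/15


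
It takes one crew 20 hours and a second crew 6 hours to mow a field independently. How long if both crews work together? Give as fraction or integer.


Rate of A = 1/20 job per hour
Rate of B = 1/6 job per hour
Combined rate = 1/20 + 1/6
Find common denominator: (6 + 20)/(20*6) = 26/120
Combined rate = 13/60 job per hour
Time together = 1 / (13/60) = 60/13 hours

60/13


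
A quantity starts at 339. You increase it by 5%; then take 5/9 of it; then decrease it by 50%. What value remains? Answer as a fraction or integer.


Start with 339.
Step 1: Increase by 5%: 339 * 105/100 = 7119/20
Step 2: Take 5/9: 7119/20 * 5/9 = 791/4
Step 3: Decrease by 50%: 791/4 * 50/100 = 791/8
Final result = 791/8

791/8


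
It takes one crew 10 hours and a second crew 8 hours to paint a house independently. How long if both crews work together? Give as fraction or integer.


Rate of A = 1/10 job per hour
Rate of B = 1/8 job per hour
Combined rate = 1/10 + 1/8
Find common denominator: (8 + 10)/(10*8) = 18/80
Combined rate = 9/40 job per hour
Time together = 1 / (9/40) = 40/9 hours

40/9


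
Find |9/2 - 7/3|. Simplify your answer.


Simplify: 9/2 = 9/2 and 7/3 = 7/3
Find common denominator: LCD = 6
Convert: 27/6 and 14/6
Difference = |27 - 14|/6 = 13/6
Simplified = 13/6

13/6


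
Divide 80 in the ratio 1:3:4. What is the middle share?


Ratio = 1:3:4
Total parts = 1 + 3 + 4 = 8
Value per part = 80 / 8 = 10
First share = 1 * 10 = 10
Middle share = 3 * 10 = 30
Third share = 4 * 10 = 40

30


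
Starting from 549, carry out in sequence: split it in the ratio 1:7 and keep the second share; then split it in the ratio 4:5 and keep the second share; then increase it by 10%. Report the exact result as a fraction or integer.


Start with 549.
Step 1: Split 1:7, second share = 549 * 7/8 = 3843/8
Step 2: Split 4:5, second share = 3843/8 * 5/9 = 2135/8
Step 3: Increase by 10%: 2135/8 * 110/100 = 4697/16
Final result = 4697/16

4697/16


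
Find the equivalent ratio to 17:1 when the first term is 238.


Original ratio: 17:1
First term target: 238
Scale factor = 238 / 17 = 14
Multiply second term: 1 * 14 = 14
Equivalent ratio = 238:14

238:14


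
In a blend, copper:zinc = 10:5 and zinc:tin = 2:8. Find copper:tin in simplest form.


Given a:b = 10:5 and b:c = 2:8
Make b consistent. Multiply first ratio by 2: a:b = 20:10
Multiply second ratio by 5: b:c = 10:40
Now b = 10 in both, so a:b:c = 20:10:40
Therefore a:c = 20:40
Simplify by GCD: a:c = 1:2

1:2


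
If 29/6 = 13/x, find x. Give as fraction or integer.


Setting up: 29/6 = 13/x
Cross multiply: 29 * x = 6 * 13
29x = 78
x = 78/29
x = 78/29

78/29


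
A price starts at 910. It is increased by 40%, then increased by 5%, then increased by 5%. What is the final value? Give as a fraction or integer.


Start: 910
Step 1: increase by 40% => multiply by 140/100
  910 * 140/100 = 1274
Step 2: increase by 5% => multiply by 105/100
  1274 * 105/100 = 13377/10
Step 3: increase by 5% => multiply by 105/100
  13377/10 * 105/100 = 280917/200
Final value = 280917/200

280917/200


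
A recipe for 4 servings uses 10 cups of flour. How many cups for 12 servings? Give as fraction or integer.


Original: 10 cups for 4 servings
Target servings = 12
Scaling factor = 12/4
New amount = 10 * 12/4
= 120/4
= 30 cups

30


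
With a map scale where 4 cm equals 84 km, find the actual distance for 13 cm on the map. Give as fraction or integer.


Map scale: 4 cm = 84 km
Measured distance on map = 13 cm
Set up proportion: 13 * 84 / 4
= 1092 / 4
= 273 km

273


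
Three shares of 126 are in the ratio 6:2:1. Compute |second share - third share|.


Total parts = 6 + 2 + 1 = 9
Value per part = 126 / 9 = 14
Shares: 6*14=84, 2*14=28, 1*14=14
Second share = 28, third share = 14
Difference = |28 - 14| = 14

14


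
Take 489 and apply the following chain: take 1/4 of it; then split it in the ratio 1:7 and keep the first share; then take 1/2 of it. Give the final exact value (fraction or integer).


Start with 489.
Step 1: Take 1/4: 489 * 1/4 = 489/4
Step 2: Split 1:7, first share = 489/4 * 1/8 = 489/32
Step 3: Take 1/2: 489/32 * 1/2 = 489/64
Final result = 489/64

489/64


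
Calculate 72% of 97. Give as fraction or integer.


Compute 72% of 97
Convert percentage: 72% = 72/100
Multiply: 97 * 72/100
= 6984/100
= 1746/25

1746/25


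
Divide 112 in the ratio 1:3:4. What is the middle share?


Ratio = 1:3:4
Total parts = 1 + 3 + 4 = 8
Value per part = 112 / 8 = 14
First share = 1 * 14 = 14
Middle share = 3 * 14 = 42
Third share = 4 * 14 = 56

42


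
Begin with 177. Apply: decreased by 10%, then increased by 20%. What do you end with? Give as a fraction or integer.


Start: 177
Step 1: decrease by 10% => multiply by 90/100
  177 * 90/100 = 1593/10
Step 2: increase by 20% => multiply by 120/100
  1593/10 * 120/100 = 4779/25
Final value = 4779/25

4779/25


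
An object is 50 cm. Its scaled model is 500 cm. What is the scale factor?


Original length = 50 cm
Scaled length = 500 cm
Scale factor = 500 / 50
= 10

10


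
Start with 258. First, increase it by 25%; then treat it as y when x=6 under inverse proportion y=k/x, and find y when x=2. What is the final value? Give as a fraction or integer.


Start with 258.
Step 1: Increase by 25%: 258 * 125/100 = 645/2
Step 2: Inverse prop: k = (645/2)*6; new y = k/2 = 645/2*6/2 = 1935/2
Final result = 1935/2

1935/2


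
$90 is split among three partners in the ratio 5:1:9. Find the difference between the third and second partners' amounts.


Total parts = 5 + 1 + 9 = 15
Value per part = 90 / 15 = 6
Shares: 5*6=30, 1*6=6, 9*6=54
Third share = 54, second share = 6
Difference = |54 - 6| = 48

48


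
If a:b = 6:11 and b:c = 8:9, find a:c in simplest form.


Given a:b = 6:11 and b:c = 8:9
Make b consistent. Multiply first ratio by 8: a:b = 48:88
Multiply second ratio by 11: b:c = 88:99
Now b = 88 in both, so a:b:c = 48:88:99
Therefore a:c = 48:99
Simplify by GCD: a:c = 16:33

16:33


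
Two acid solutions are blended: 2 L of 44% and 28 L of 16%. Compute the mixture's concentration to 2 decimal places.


Solute in mixture 1 = 44% of 2 L = 2*44/100 = 22/25 L
Solute in mixture 2 = 16% of 28 L = 28*16/100 = 112/25 L
Total solute = 22/25 + 112/25 = 134/25 L
Total volume = 2 + 28 = 30 L
Final concentration = 134/25/30 * 100 = 17.87%

17.87


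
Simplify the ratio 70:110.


Find GCD(70, 110)
GCD = 10
Divide both by 10: 70/10 = 7, 110/10 = 11
Simplified ratio = 7:11

7:11


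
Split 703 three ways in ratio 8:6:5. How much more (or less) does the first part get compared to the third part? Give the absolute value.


Total parts = 8 + 6 + 5 = 19
Value per part = 703 / 19 = 37
Shares: 8*37=296, 6*37=222, 5*37=185
First share = 296, third share = 185
Difference = |296 - 185| = 111

111


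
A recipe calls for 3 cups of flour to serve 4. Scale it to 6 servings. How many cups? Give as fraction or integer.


Original: 3 cups for 4 servings
Target servings = 6
Scaling factor = 6/4
New amount = 3 * 6/4
= 18/4
= 9/2 cups

9/2


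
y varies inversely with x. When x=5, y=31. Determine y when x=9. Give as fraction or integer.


Inverse proportion: y = k/x
Find k: k = 5 * 31 = 155
Compute y at x=9: y = 155/9
y = 155/9

155/9


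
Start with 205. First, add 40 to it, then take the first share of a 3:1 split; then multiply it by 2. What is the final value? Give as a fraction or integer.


Start with 205.
Step 1: Add 40: 205+40=245; split 3:1 first = 245*3/4 = 735/4
Step 2: Multiply by 2: 735/4 * 2 = 735/2
Final result = 735/2

735/2


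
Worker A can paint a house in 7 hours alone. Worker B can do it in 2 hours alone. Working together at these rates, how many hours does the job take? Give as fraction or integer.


Rate of A = 1/7 job per hour
Rate of B = 1/2 job per hour
Combined rate = 1/7 + 1/2
Find common denominator: (2 + 7)/(7*2) = 9/14
Combined rate = 9/14 job per hour
Time together = 1 / (9/14) = 14/9 hours

14/9


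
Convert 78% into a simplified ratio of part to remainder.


Part = 78%, Remainder = 22%
Ratio = 78:22
GCD(78, 22) = 2
Simplify: 39:11 = 39:11

39:11


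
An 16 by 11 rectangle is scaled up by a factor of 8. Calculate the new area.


Original dimensions: 16 x 11
Enlargement factor = 8
New width = 16 * 8 = 128
New height = 11 * 8 = 88
New area = 128 * 88 = 11264

11264


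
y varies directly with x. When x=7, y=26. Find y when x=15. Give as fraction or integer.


Direct proportion: y = kx
Find k: k = 26/7 = 26/7
Compute y at x=15: y = 26/7 * 15
y = 390/7

390/7


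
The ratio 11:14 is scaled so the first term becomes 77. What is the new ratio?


Original ratio: 11:14
First term target: 77
Scale factor = 77 / 11 = 7
Multiply second term: 14 * 7 = 98
Equivalent ratio = 77:98

77:98


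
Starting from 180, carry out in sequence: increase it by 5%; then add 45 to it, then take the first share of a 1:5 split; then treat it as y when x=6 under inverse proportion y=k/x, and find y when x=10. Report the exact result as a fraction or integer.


Start with 180.
Step 1: Increase by 5%: 180 * 105/100 = 189
Step 2: Add 45: 189+45=234; split 1:5 first = 234*1/6 = 39
Step 3: Inverse prop: k = (39)*6; new y = k/10 = 39*6/10 = 117/5
Final result = 117/5

117/5


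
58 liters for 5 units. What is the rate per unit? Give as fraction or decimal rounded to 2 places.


Total liters = 58
Number of units = 5
Unit rate = 58 / 5
= 11.60 liters per unit

11.60


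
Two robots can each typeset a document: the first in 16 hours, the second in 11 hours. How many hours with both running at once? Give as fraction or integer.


Rate of A = 1/16 job per hour
Rate of B = 1/11 job per hour
Combined rate = 1/16 + 1/11
Find common denominator: (11 + 16)/(16*11) = 27/176
Combined rate = 27/176 job per hour
Time together = 1 / (27/176) = 176/27 hours

176/27


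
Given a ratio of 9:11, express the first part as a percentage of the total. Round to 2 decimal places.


Total parts = 9 + 11 = 20
First part fraction = 9/20
Percentage = (9/20) * 100
= 0.45 * 100
= 45.00%

45.00


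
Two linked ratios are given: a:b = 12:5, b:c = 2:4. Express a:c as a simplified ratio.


Given a:b = 12:5 and b:c = 2:4
Make b consistent. Multiply first ratio by 2: a:b = 24:10
Multiply second ratio by 5: b:c = 10:20
Now b = 10 in both, so a:b:c = 24:10:20
Therefore a:c = 24:20
Simplify by GCD: a:c = 6:5

6:5


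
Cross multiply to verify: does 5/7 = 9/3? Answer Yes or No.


Cross multiply to check 5/7 = 9/3
Left cross product: 5 * 3 = 15
Right cross product: 7 * 9 = 63
15 != 63
Not equal, so proportions differ => No

No


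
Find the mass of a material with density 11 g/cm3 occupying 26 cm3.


Using mass = density * volume
Density = 11 g/cm3
Volume = 26 cm3
Mass = 11 * 26
= 286 g

286


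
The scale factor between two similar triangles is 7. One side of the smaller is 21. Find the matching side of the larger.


Similar triangles have proportional sides
Scale factor = 7
Smaller side = 21
Corresponding larger side = 21 * 7
= 147

147


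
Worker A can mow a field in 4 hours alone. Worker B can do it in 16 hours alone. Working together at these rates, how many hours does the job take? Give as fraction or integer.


Rate of A = 1/4 job per hour
Rate of B = 1/16 job per hour
Combined rate = 1/4 + 1/16
Find common denominator: (16 + 4)/(4*16) = 20/64
Combined rate = 5/16 job per hour
Time together = 1 / (5/16) = 16/5 hours

16/5


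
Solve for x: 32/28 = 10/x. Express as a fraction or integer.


Setting up: 32/28 = 10/x
Cross multiply: 32 * x = 28 * 10
32x = 280
x = 280/32
x = 35/4

35/4


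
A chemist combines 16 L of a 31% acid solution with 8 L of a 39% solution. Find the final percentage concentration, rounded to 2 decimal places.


Solute in mixture 1 = 31% of 16 L = 16*31/100 = 124/25 L
Solute in mixture 2 = 39% of 8 L = 8*39/100 = 78/25 L
Total solute = 124/25 + 78/25 = 202/25 L
Total volume = 16 + 8 = 24 L
Final concentration = 202/25/24 * 100 = 33.67%

33.67


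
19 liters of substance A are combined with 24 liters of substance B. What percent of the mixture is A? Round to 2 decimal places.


Volume of A = 19 L
Volume of B = 24 L
Total volume = 19 + 24 = 43 L
Percentage of A = (19/43) * 100
= 44.19%

44.19


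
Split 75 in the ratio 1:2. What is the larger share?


Total parts = 1 + 2 = 3
Value per part = 75 / 3 = 25
First share = 1 * 25 = 25
Second share = 2 * 25 = 50
Larger share = 50

50


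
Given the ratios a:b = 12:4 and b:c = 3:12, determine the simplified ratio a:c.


Given a:b = 12:4 and b:c = 3:12
Make b consistent. Multiply first ratio by 3: a:b = 36:12
Multiply second ratio by 4: b:c = 12:48
Now b = 12 in both, so a:b:c = 36:12:48
Therefore a:c = 36:48
Simplify by GCD: a:c = 3:4

3:4


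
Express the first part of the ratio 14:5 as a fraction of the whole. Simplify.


Total parts = 14 + 5 = 19
First part fraction = 14/19
Simplify: 14/19 = 14/19

14/19


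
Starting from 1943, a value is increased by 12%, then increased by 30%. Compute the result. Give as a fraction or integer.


Start: 1943
Step 1: increase by 12% => multiply by 112/100
  1943 * 112/100 = 54404/25
Step 2: increase by 30% => multiply by 130/100
  54404/25 * 130/100 = 353626/125
Final value = 353626/125

353626/125


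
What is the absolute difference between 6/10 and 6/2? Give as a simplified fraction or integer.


Simplify: 6/10 = 3/5 and 6/2 = 3
Find common denominator: LCD = 5
Convert: 3/5 and 15/5
Difference = |3 - 15|/5 = 12/5
Simplified = 12/5

12/5


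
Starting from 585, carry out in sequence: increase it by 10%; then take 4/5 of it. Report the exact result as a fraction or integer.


Start with 585.
Step 1: Increase by 10%: 585 * 110/100 = 1287/2
Step 2: Take 4/5: 1287/2 * 4/5 = 2574/5
Final result = 2574/5

2574/5


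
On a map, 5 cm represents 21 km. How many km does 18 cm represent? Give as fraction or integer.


Map scale: 5 cm = 21 km
Measured distance on map = 18 cm
Set up proportion: 18 * 21 / 5
= 378 / 5
= 378/5 km

378/5


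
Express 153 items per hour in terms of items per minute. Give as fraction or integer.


Converting from per hour to per minute
Rate = 153 items per hour
Divide by 60: 153/60
= 51/20 items per minute

51/20


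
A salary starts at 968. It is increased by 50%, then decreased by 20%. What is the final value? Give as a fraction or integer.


Start: 968
Step 1: increase by 50% => multiply by 150/100
  968 * 150/100 = 1452
Step 2: decrease by 20% => multiply by 80/100
  1452 * 80/100 = 5808/5
Final value = 5808/5

5808/5


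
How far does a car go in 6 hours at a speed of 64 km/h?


Using distance = speed * time
Speed = 64 km/h
Time = 6 hours
Distance = 64 * 6
= 384 km

384


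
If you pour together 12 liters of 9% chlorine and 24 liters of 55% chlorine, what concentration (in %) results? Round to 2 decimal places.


Solute in mixture 1 = 9% of 12 L = 12*9/100 = 27/25 L
Solute in mixture 2 = 55% of 24 L = 24*55/100 = 66/5 L
Total solute = 27/25 + 66/5 = 357/25 L
Total volume = 12 + 24 = 36 L
Final concentration = 357/25/36 * 100 = 39.67%

39.67


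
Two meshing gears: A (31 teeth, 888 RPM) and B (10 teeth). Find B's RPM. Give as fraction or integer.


Gear ratio: teeth_A * RPM_A = teeth_B * RPM_B
31 * 888 = 10 * RPM_B
27528 = 10 * RPM_B
RPM_B = 27528 / 10
RPM_B = 13764/5

13764/5


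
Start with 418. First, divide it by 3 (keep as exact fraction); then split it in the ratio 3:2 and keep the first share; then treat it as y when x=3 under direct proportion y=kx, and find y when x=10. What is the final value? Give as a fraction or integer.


Start with 418.
Step 1: Divide by 3: 418 / 3 = 418/3
Step 2: Split 3:2, first share = 418/3 * 3/5 = 418/5
Step 3: Direct prop: k = (418/5)/3; new y = k*10 = 418/5*10/3 = 836/3
Final result = 836/3

836/3


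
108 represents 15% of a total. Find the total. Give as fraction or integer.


Given: 108 is 15% of the whole
Set up: 108 = 15/100 * whole
whole = 108 * 100 / 15
whole = 10800 / 15
whole = 720

720


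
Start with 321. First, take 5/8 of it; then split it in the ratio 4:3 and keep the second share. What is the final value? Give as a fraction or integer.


Start with 321.
Step 1: Take 5/8: 321 * 5/8 = 1605/8
Step 2: Split 4:3, second share = 1605/8 * 3/7 = 4815/56
Final result = 4815/56

4815/56


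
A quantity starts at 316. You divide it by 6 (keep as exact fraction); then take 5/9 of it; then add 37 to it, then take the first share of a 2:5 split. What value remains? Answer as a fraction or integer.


Start with 316.
Step 1: Divide by 6: 316 / 6 = 158/3
Step 2: Take 5/9: 158/3 * 5/9 = 790/27
Step 3: Add 37: 790/27+37=1789/27; split 2:5 first = 1789/27*2/7 = 3578/189
Final result = 3578/189

3578/189


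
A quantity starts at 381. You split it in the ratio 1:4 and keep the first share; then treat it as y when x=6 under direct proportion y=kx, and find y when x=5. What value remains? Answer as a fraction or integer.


Start with 381.
Step 1: Split 1:4, first share = 381 * 1/5 = 381/5
Step 2: Direct prop: k = (381/5)/6; new y = k*5 = 381/5*5/6 = 127/2
Final result = 127/2

127/2


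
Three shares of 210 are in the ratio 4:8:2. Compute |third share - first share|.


Total parts = 4 + 8 + 2 = 14
Value per part = 210 / 14 = 15
Shares: 4*15=60, 8*15=120, 2*15=30
Third share = 30, first share = 60
Difference = |30 - 60| = 30

30


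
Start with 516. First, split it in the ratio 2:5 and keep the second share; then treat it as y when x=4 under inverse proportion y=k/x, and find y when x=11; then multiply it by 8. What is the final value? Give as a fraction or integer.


Start with 516.
Step 1: Split 2:5, second share = 516 * 5/7 = 2580/7
Step 2: Inverse prop: k = (2580/7)*4; new y = k/11 = 2580/7*4/11 = 10320/77
Step 3: Multiply by 8: 10320/77 * 8 = 82560/77
Final result = 82560/77

82560/77


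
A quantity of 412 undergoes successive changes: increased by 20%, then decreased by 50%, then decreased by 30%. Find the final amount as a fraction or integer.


Start: 412
Step 1: increase by 20% => multiply by 120/100
  412 * 120/100 = 2472/5
Step 2: decrease by 50% => multiply by 50/100
  2472/5 * 50/100 = 1236/5
Step 3: decrease by 30% => multiply by 70/100
  1236/5 * 70/100 = 4326/25
Final value = 4326/25

4326/25


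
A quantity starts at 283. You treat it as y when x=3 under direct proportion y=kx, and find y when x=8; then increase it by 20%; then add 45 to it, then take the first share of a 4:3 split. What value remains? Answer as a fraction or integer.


Start with 283.
Step 1: Direct prop: k = (283)/3; new y = k*8 = 283*8/3 = 2264/3
Step 2: Increase by 20%: 2264/3 * 120/100 = 4528/5
Step 3: Add 45: 4528/5+45=4753/5; split 4:3 first = 4753/5*4/7 = 2716/5
Final result = 2716/5

2716/5


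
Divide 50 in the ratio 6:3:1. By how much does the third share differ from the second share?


Total parts = 6 + 3 + 1 = 10
Value per part = 50 / 10 = 5
Shares: 6*5=30, 3*5=15, 1*5=5
Third share = 5, second share = 15
Difference = |5 - 15| = 10

10
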